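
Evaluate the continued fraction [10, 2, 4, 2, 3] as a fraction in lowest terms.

721/69

Fold from the inside: start with 3/1.
  2 + 1/3 = 7/3
  4 + 3/7 = 31/7
  2 + 7/31 = 69/31
  10 + 31/69 = 721/69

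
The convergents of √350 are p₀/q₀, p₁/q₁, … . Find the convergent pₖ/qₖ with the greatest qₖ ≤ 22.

318/17

√350 = [18; 1, 2, 2, 2, 1, 36, …] (period length 6).
Convergents:
  p_0/q_0 = 18/1
  p_1/q_1 = 19/1
  p_2/q_2 = 56/3
  p_3/q_3 = 131/7
  p_4/q_4 = 318/17
  p_5/q_5 = 449/24
q_4 = 17 ≤ 22 < 24 = q_5, so the answer is 318/17.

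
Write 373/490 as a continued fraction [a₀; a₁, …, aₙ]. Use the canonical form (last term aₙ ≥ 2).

[0; 1, 3, 5, 3, 7]

373 = 0×490 + 373
490 = 1×373 + 117
373 = 3×117 + 22
117 = 5×22 + 7
22 = 3×7 + 1
7 = 7×1 + 0  (stop)
So 373/490 = [0; 1, 3, 5, 3, 7].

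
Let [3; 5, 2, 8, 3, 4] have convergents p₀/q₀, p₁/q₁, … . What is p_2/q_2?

35/11

Using pₖ = aₖpₖ₋₁ + pₖ₋₂, qₖ = aₖqₖ₋₁ + qₖ₋₂ (with p₋₁=1, p₋₂=0, q₋₁=0, q₋₂=1):
  k=0: a=3, p=3, q=1
  k=1: a=5, p=16, q=5
  k=2: a=2, p=35, q=11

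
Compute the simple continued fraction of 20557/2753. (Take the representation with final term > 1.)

20557 = 7×2753 + 1286
2753 = 2×1286 + 181
1286 = 7×181 + 19
181 = 9×19 + 10
19 = 1×10 + 9
10 = 1×9 + 1
9 = 9×1 + 0  (stop)
So 20557/2753 = [7; 2, 7, 9, 1, 1, 9].

[7; 2, 7, 9, 1, 1, 9]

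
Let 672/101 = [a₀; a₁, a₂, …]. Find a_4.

7

672 = 6·101 + 66   →  a_0 = 6
101 = 1·66 + 35   →  a_1 = 1
66 = 1·35 + 31   →  a_2 = 1
35 = 1·31 + 4   →  a_3 = 1
31 = 7·4 + 3   →  a_4 = 7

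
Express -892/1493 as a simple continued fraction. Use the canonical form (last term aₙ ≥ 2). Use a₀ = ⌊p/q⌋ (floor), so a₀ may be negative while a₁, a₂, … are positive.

[-1; 2, 2, 15, 3, 6]

-892 = -1·1493 + 601
1493 = 2·601 + 291
601 = 2·291 + 19
291 = 15·19 + 6
19 = 3·6 + 1
6 = 6·1 + 0  (stop)
So -892/1493 = [-1; 2, 2, 15, 3, 6].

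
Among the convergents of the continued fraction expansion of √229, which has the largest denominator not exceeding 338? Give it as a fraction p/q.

1710/113

√229 = [15; 7, 1, 1, 7, 30, …] (period length 5).
Convergents:
  p_0/q_0 = 15/1
  p_1/q_1 = 106/7
  p_2/q_2 = 121/8
  p_3/q_3 = 227/15
  p_4/q_4 = 1710/113
  p_5/q_5 = 51527/3405
q_4 = 113 ≤ 338 < 3405 = q_5, so the answer is 1710/113.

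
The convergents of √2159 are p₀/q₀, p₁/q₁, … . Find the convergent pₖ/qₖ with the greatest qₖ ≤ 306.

√2159 = [46; 2, 6, 1, 1, 1, 6, 2, 92, …] (period length 8).
Convergents:
  p_0/q_0 = 46/1
  p_1/q_1 = 93/2
  p_2/q_2 = 604/13
  p_3/q_3 = 697/15
  p_4/q_4 = 1301/28
  p_5/q_5 = 1998/43
  p_6/q_6 = 13289/286
  p_7/q_7 = 28576/615
q_6 = 286 ≤ 306 < 615 = q_7, so the answer is 13289/286.

13289/286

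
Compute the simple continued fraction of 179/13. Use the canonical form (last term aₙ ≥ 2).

179 = 13·13 + 10
13 = 1·10 + 3
10 = 3·3 + 1
3 = 3·1 + 0  (stop)
So 179/13 = [13; 1, 3, 3].

[13; 1, 3, 3]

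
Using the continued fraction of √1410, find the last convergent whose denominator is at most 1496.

55987/1491

√1410 = [37; 1, 1, 4, 1, 1, 74, …] (period length 6).
Convergents:
  p_0/q_0 = 37/1
  p_1/q_1 = 38/1
  p_2/q_2 = 75/2
  p_3/q_3 = 338/9
  p_4/q_4 = 413/11
  p_5/q_5 = 751/20
  p_6/q_6 = 55987/1491
  p_7/q_7 = 56738/1511
q_6 = 1491 ≤ 1496 < 1511 = q_7, so the answer is 55987/1491.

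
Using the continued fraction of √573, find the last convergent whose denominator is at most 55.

√573 = [23; 1, 14, 1, 46, …] (period length 4).
Convergents:
  p_0/q_0 = 23/1
  p_1/q_1 = 24/1
  p_2/q_2 = 359/15
  p_3/q_3 = 383/16
  p_4/q_4 = 17977/751
q_3 = 16 ≤ 55 < 751 = q_4, so the answer is 383/16.

383/16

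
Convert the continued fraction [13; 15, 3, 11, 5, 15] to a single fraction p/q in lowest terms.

526347/40286

Using pₖ = aₖpₖ₋₁ + pₖ₋₂ and qₖ = aₖqₖ₋₁ + qₖ₋₂:
  k=0: a=13, p=13, q=1
  k=1: a=15, p=196, q=15
  k=2: a=3, p=601, q=46
  k=3: a=11, p=6807, q=521
  k=4: a=5, p=34636, q=2651
  k=5: a=15, p=526347, q=40286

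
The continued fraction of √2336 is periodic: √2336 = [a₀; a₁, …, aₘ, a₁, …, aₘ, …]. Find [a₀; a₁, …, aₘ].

[48; 3, 96]

a₀ = ⌊√2336⌋ = 48.
With m₀=0, d₀=1 and mₖ₊₁ = dₖaₖ − mₖ, dₖ₊₁ = (n − mₖ₊₁²)/dₖ, aₖ₊₁ = ⌊(a₀+mₖ₊₁)/dₖ₊₁⌋:
  k=1: m=48, d=32, a=3
  k=2: m=48, d=1, a=96
d=1 and a=2a₀=96 at k=2, so the next step gives (m, d) = (48, 32) again — its k=1 value — and the period has length 2.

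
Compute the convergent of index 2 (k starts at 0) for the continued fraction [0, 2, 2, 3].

2/5

Using pₖ = aₖpₖ₋₁ + pₖ₋₂, qₖ = aₖqₖ₋₁ + qₖ₋₂ (with p₋₁=1, p₋₂=0, q₋₁=0, q₋₂=1):
  k=0: a=0, p=0, q=1
  k=1: a=2, p=1, q=2
  k=2: a=2, p=2, q=5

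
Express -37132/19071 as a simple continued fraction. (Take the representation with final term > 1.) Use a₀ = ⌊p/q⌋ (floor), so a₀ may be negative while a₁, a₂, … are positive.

[-2; 18, 1, 7, 2, 19, 3]

-37132 = -2*19071 + 1010
19071 = 18*1010 + 891
1010 = 1*891 + 119
891 = 7*119 + 58
119 = 2*58 + 3
58 = 19*3 + 1
3 = 3*1 + 0  (stop)
So -37132/19071 = [-2; 18, 1, 7, 2, 19, 3].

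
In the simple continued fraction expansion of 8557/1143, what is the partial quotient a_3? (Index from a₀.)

1

8557 = 7·1143 + 556   →  a_0 = 7
1143 = 2·556 + 31   →  a_1 = 2
556 = 17·31 + 29   →  a_2 = 17
31 = 1·29 + 2   →  a_3 = 1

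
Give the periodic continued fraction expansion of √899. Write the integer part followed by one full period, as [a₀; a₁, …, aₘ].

a₀ = ⌊√899⌋ = 29.
With m₀=0, d₀=1 and mₖ₊₁ = dₖaₖ − mₖ, dₖ₊₁ = (n − mₖ₊₁²)/dₖ, aₖ₊₁ = ⌊(a₀+mₖ₊₁)/dₖ₊₁⌋:
  k=1: m=29, d=58, a=1
  k=2: m=29, d=1, a=58
d=1 and a=2a₀=58 at k=2, so the next step gives (m, d) = (29, 58) again — its k=1 value — and the period has length 2.

[29; 1, 58]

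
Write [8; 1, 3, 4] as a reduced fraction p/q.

149/17

Fold from the inside: start with 4/1.
  3 + 1/4 = 13/4
  1 + 4/13 = 17/13
  8 + 13/17 = 149/17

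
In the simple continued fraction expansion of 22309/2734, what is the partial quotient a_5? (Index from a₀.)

22309 = 8·2734 + 437   →  a_0 = 8
2734 = 6·437 + 112   →  a_1 = 6
437 = 3·112 + 101   →  a_2 = 3
112 = 1·101 + 11   →  a_3 = 1
101 = 9·11 + 2   →  a_4 = 9
11 = 5·2 + 1   →  a_5 = 5

5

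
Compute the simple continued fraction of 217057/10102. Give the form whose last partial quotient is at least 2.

217057 = 21·10102 + 4915
10102 = 2·4915 + 272
4915 = 18·272 + 19
272 = 14·19 + 6
19 = 3·6 + 1
6 = 6·1 + 0  (stop)
So 217057/10102 = [21; 2, 18, 14, 3, 6].

[21; 2, 18, 14, 3, 6]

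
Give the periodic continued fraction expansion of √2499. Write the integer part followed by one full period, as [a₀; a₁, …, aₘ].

a₀ = ⌊√2499⌋ = 49.

[49; 1, 98]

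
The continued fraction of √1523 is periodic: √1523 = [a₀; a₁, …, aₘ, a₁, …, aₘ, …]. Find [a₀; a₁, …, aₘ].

[39; 39, 78]

a₀ = ⌊√1523⌋ = 39.
With m₀=0, d₀=1 and mₖ₊₁ = dₖaₖ − mₖ, dₖ₊₁ = (n − mₖ₊₁²)/dₖ, aₖ₊₁ = ⌊(a₀+mₖ₊₁)/dₖ₊₁⌋:
  k=1: m=39, d=2, a=39
  k=2: m=39, d=1, a=78
d=1 and a=2a₀=78 at k=2, so the next step gives (m, d) = (39, 2) again — its k=1 value — and the period has length 2.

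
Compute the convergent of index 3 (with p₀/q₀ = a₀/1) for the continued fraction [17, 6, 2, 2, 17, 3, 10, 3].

549/32

Using pₖ = aₖpₖ₋₁ + pₖ₋₂, qₖ = aₖqₖ₋₁ + qₖ₋₂ (with p₋₁=1, p₋₂=0, q₋₁=0, q₋₂=1):
  k=0: a=17, p=17, q=1
  k=1: a=6, p=103, q=6
  k=2: a=2, p=223, q=13
  k=3: a=2, p=549, q=32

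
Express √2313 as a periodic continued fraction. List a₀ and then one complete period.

[48; 10, 1, 2, 10, 2, 1, 10, 96]

a₀ = ⌊√2313⌋ = 48.
With m₀=0, d₀=1 and mₖ₊₁ = dₖaₖ − mₖ, dₖ₊₁ = (n − mₖ₊₁²)/dₖ, aₖ₊₁ = ⌊(a₀+mₖ₊₁)/dₖ₊₁⌋:
  k=1: m=48, d=9, a=10
  k=2: m=42, d=61, a=1
  k=3: m=19, d=32, a=2
  k=4: m=45, d=9, a=10
  k=5: m=45, d=32, a=2
  k=6: m=19, d=61, a=1
  k=7: m=42, d=9, a=10
  k=8: m=48, d=1, a=96
d=1 and a=2a₀=96 at k=8, so the next step gives (m, d) = (48, 9) again — its k=1 value — and the period has length 8.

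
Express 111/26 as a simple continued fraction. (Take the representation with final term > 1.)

111 = 4*26 + 7
26 = 3*7 + 5
7 = 1*5 + 2
5 = 2*2 + 1
2 = 2*1 + 0  (stop)
So 111/26 = [4; 3, 1, 2, 2].

[4; 3, 1, 2, 2]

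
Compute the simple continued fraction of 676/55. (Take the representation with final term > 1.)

676 = 12·55 + 16
55 = 3·16 + 7
16 = 2·7 + 2
7 = 3·2 + 1
2 = 2·1 + 0  (stop)
So 676/55 = [12; 3, 2, 3, 2].

[12; 3, 2, 3, 2]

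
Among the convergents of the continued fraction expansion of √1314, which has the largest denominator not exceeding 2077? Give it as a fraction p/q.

√1314 = [36; 4, 72, …] (period length 2).
Convergents:
  p_0/q_0 = 36/1
  p_1/q_1 = 145/4
  p_2/q_2 = 10476/289
  p_3/q_3 = 42049/1160
  p_4/q_4 = 3038004/83809
q_3 = 1160 ≤ 2077 < 83809 = q_4, so the answer is 42049/1160.

42049/1160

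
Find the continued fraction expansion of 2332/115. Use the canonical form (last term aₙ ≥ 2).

[20; 3, 1, 1, 2, 6]

2332 = 20*115 + 32
115 = 3*32 + 19
32 = 1*19 + 13
19 = 1*13 + 6
13 = 2*6 + 1
6 = 6*1 + 0  (stop)
So 2332/115 = [20; 3, 1, 1, 2, 6].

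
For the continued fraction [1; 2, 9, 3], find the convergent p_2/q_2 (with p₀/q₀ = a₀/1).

Using pₖ = aₖpₖ₋₁ + pₖ₋₂, qₖ = aₖqₖ₋₁ + qₖ₋₂ (with p₋₁=1, p₋₂=0, q₋₁=0, q₋₂=1):
  k=0: a=1, p=1, q=1
  k=1: a=2, p=3, q=2
  k=2: a=9, p=28, q=19

28/19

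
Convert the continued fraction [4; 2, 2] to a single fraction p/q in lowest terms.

Fold from the inside: start with 2/1.
  2 + 1/2 = 5/2
  4 + 2/5 = 22/5

22/5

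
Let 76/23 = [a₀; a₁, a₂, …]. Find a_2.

76 = 3·23 + 7   →  a_0 = 3
23 = 3·7 + 2   →  a_1 = 3
7 = 3·2 + 1   →  a_2 = 3

3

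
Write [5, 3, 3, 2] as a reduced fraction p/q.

122/23

Fold from the inside: start with 2/1.
  3 + 1/2 = 7/2
  3 + 2/7 = 23/7
  5 + 7/23 = 122/23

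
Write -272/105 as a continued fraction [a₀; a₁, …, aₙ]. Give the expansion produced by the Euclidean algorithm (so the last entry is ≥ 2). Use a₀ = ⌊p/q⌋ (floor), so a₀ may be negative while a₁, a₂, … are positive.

-272 = -3*105 + 43
105 = 2*43 + 19
43 = 2*19 + 5
19 = 3*5 + 4
5 = 1*4 + 1
4 = 4*1 + 0  (stop)
So -272/105 = [-3; 2, 2, 3, 1, 4].

[-3; 2, 2, 3, 1, 4]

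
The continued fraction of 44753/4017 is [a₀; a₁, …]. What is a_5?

44753 = 11·4017 + 566   →  a_0 = 11
4017 = 7·566 + 55   →  a_1 = 7
566 = 10·55 + 16   →  a_2 = 10
55 = 3·16 + 7   →  a_3 = 3
16 = 2·7 + 2   →  a_4 = 2
7 = 3·2 + 1   →  a_5 = 3

3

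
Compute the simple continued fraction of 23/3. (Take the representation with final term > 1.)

[7; 1, 2]

23 = 7*3 + 2
3 = 1*2 + 1
2 = 2*1 + 0  (stop)
So 23/3 = [7; 1, 2].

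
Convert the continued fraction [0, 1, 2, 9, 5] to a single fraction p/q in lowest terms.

97/143

Fold from the inside: start with 5/1.
  9 + 1/5 = 46/5
  2 + 5/46 = 97/46
  1 + 46/97 = 143/97
  0 + 97/143 = 97/143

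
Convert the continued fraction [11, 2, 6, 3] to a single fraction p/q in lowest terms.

470/41

Using pₖ = aₖpₖ₋₁ + pₖ₋₂ and qₖ = aₖqₖ₋₁ + qₖ₋₂:
  k=0: a=11, p=11, q=1
  k=1: a=2, p=23, q=2
  k=2: a=6, p=149, q=13
  k=3: a=3, p=470, q=41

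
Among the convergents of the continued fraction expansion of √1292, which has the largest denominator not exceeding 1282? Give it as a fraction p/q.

√1292 = [35; 1, 16, 1, 70, …] (period length 4).
Convergents:
  p_0/q_0 = 35/1
  p_1/q_1 = 36/1
  p_2/q_2 = 611/17
  p_3/q_3 = 647/18
  p_4/q_4 = 45901/1277
  p_5/q_5 = 46548/1295
q_4 = 1277 ≤ 1282 < 1295 = q_5, so the answer is 45901/1277.

45901/1277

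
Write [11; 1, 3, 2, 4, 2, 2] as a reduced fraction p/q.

Fold from the inside: start with 2/1.
  2 + 1/2 = 5/2
  4 + 2/5 = 22/5
  2 + 5/22 = 49/22
  3 + 22/49 = 169/49
  1 + 49/169 = 218/169
  11 + 169/218 = 2567/218

2567/218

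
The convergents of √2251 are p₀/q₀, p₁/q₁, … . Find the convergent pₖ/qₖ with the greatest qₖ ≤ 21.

√2251 = [47; 2, 4, 47, 4, 2, 94, …] (period length 6).
Convergents:
  p_0/q_0 = 47/1
  p_1/q_1 = 95/2
  p_2/q_2 = 427/9
  p_3/q_3 = 20164/425
q_2 = 9 ≤ 21 < 425 = q_3, so the answer is 427/9.

427/9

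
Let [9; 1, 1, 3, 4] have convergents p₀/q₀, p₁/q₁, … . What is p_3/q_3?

67/7

Using pₖ = aₖpₖ₋₁ + pₖ₋₂, qₖ = aₖqₖ₋₁ + qₖ₋₂ (with p₋₁=1, p₋₂=0, q₋₁=0, q₋₂=1):
  k=0: a=9, p=9, q=1
  k=1: a=1, p=10, q=1
  k=2: a=1, p=19, q=2
  k=3: a=3, p=67, q=7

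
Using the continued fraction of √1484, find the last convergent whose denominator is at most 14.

√1484 = [38; 1, 1, 10, 1, 1, 76, …] (period length 6).
Convergents:
  p_0/q_0 = 38/1
  p_1/q_1 = 39/1
  p_2/q_2 = 77/2
  p_3/q_3 = 809/21
q_2 = 2 ≤ 14 < 21 = q_3, so the answer is 77/2.

77/2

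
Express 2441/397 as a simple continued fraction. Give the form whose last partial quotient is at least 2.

2441 = 6·397 + 59
397 = 6·59 + 43
59 = 1·43 + 16
43 = 2·16 + 11
16 = 1·11 + 5
11 = 2·5 + 1
5 = 5·1 + 0  (stop)
So 2441/397 = [6; 6, 1, 2, 1, 2, 5].

[6; 6, 1, 2, 1, 2, 5]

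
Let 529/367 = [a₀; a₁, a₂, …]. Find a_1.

529 = 1·367 + 162   →  a_0 = 1
367 = 2·162 + 43   →  a_1 = 2

2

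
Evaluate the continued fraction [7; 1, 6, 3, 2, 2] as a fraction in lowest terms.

Fold from the inside: start with 2/1.
  2 + 1/2 = 5/2
  3 + 2/5 = 17/5
  6 + 5/17 = 107/17
  1 + 17/107 = 124/107
  7 + 107/124 = 975/124

975/124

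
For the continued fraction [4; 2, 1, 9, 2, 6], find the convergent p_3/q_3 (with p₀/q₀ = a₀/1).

Using pₖ = aₖpₖ₋₁ + pₖ₋₂, qₖ = aₖqₖ₋₁ + qₖ₋₂ (with p₋₁=1, p₋₂=0, q₋₁=0, q₋₂=1):
  k=0: a=4, p=4, q=1
  k=1: a=2, p=9, q=2
  k=2: a=1, p=13, q=3
  k=3: a=9, p=126, q=29

126/29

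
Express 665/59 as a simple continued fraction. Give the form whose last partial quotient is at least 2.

[11; 3, 1, 2, 5]

665 = 11×59 + 16
59 = 3×16 + 11
16 = 1×11 + 5
11 = 2×5 + 1
5 = 5×1 + 0  (stop)
So 665/59 = [11; 3, 1, 2, 5].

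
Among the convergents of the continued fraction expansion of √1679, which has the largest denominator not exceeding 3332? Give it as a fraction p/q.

136039/3320

√1679 = [40; 1, 39, 1, 80, …] (period length 4).
Convergents:
  p_0/q_0 = 40/1
  p_1/q_1 = 41/1
  p_2/q_2 = 1639/40
  p_3/q_3 = 1680/41
  p_4/q_4 = 136039/3320
  p_5/q_5 = 137719/3361
q_4 = 3320 ≤ 3332 < 3361 = q_5, so the answer is 136039/3320.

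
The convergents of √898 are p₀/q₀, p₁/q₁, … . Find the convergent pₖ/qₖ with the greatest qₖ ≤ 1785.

53011/1769

√898 = [29; 1, 28, 1, 58, …] (period length 4).
Convergents:
  p_0/q_0 = 29/1
  p_1/q_1 = 30/1
  p_2/q_2 = 869/29
  p_3/q_3 = 899/30
  p_4/q_4 = 53011/1769
  p_5/q_5 = 53910/1799
q_4 = 1769 ≤ 1785 < 1799 = q_5, so the answer is 53011/1769.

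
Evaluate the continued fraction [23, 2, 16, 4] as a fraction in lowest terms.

Using pₖ = aₖpₖ₋₁ + pₖ₋₂ and qₖ = aₖqₖ₋₁ + qₖ₋₂:
  k=0: a=23, p=23, q=1
  k=1: a=2, p=47, q=2
  k=2: a=16, p=775, q=33
  k=3: a=4, p=3147, q=134

3147/134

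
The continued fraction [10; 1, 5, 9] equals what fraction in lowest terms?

Fold from the inside: start with 9/1.
  5 + 1/9 = 46/9
  1 + 9/46 = 55/46
  10 + 46/55 = 596/55

596/55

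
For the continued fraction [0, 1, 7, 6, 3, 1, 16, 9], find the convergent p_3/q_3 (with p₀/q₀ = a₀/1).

Using pₖ = aₖpₖ₋₁ + pₖ₋₂, qₖ = aₖqₖ₋₁ + qₖ₋₂ (with p₋₁=1, p₋₂=0, q₋₁=0, q₋₂=1):
  k=0: a=0, p=0, q=1
  k=1: a=1, p=1, q=1
  k=2: a=7, p=7, q=8
  k=3: a=6, p=43, q=49

43/49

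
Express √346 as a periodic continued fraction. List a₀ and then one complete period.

a₀ = ⌊√346⌋ = 18.
With m₀=0, d₀=1 and mₖ₊₁ = dₖaₖ − mₖ, dₖ₊₁ = (n − mₖ₊₁²)/dₖ, aₖ₊₁ = ⌊(a₀+mₖ₊₁)/dₖ₊₁⌋:
  k=1: m=18, d=22, a=1
  k=2: m=4, d=15, a=1
  k=3: m=11, d=15, a=1
  k=4: m=4, d=22, a=1
  k=5: m=18, d=1, a=36
d=1 and a=2a₀=36 at k=5, so the next step gives (m, d) = (18, 22) again — its k=1 value — and the period has length 5.

[18; 1, 1, 1, 1, 36]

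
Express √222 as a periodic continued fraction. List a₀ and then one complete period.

a₀ = ⌊√222⌋ = 14.
With m₀=0, d₀=1 and mₖ₊₁ = dₖaₖ − mₖ, dₖ₊₁ = (n − mₖ₊₁²)/dₖ, aₖ₊₁ = ⌊(a₀+mₖ₊₁)/dₖ₊₁⌋:
  k=1: m=14, d=26, a=1
  k=2: m=12, d=3, a=8
  k=3: m=12, d=26, a=1
  k=4: m=14, d=1, a=28
d=1 and a=2a₀=28 at k=4, so the next step gives (m, d) = (14, 26) again — its k=1 value — and the period has length 4.

[14; 1, 8, 1, 28]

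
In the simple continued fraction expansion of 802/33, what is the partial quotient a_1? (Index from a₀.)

3

802 = 24·33 + 10   →  a_0 = 24
33 = 3·10 + 3   →  a_1 = 3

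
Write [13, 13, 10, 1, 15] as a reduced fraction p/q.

Fold from the inside: start with 15/1.
  1 + 1/15 = 16/15
  10 + 15/16 = 175/16
  13 + 16/175 = 2291/175
  13 + 175/2291 = 29958/2291

29958/2291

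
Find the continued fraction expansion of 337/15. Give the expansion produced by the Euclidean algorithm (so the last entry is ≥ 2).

[22; 2, 7]

337 = 22·15 + 7
15 = 2·7 + 1
7 = 7·1 + 0  (stop)
So 337/15 = [22; 2, 7].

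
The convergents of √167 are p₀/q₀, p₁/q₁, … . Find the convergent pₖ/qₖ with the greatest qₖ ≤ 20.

√167 = [12; 1, 11, 1, 24, …] (period length 4).
Convergents:
  p_0/q_0 = 12/1
  p_1/q_1 = 13/1
  p_2/q_2 = 155/12
  p_3/q_3 = 168/13
  p_4/q_4 = 4187/324
q_3 = 13 ≤ 20 < 324 = q_4, so the answer is 168/13.

168/13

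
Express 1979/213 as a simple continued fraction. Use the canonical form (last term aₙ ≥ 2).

1979 = 9·213 + 62
213 = 3·62 + 27
62 = 2·27 + 8
27 = 3·8 + 3
8 = 2·3 + 2
3 = 1·2 + 1
2 = 2·1 + 0  (stop)
So 1979/213 = [9; 3, 2, 3, 2, 1, 2].

[9; 3, 2, 3, 2, 1, 2]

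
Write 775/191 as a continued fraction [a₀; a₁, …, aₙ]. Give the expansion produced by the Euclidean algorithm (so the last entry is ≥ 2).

[4; 17, 2, 1, 3]

775 = 4·191 + 11
191 = 17·11 + 4
11 = 2·4 + 3
4 = 1·3 + 1
3 = 3·1 + 0  (stop)
So 775/191 = [4; 17, 2, 1, 3].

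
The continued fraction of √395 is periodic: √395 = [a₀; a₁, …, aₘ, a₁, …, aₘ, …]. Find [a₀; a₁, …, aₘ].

[19; 1, 6, 1, 38]

a₀ = ⌊√395⌋ = 19.
With m₀=0, d₀=1 and mₖ₊₁ = dₖaₖ − mₖ, dₖ₊₁ = (n − mₖ₊₁²)/dₖ, aₖ₊₁ = ⌊(a₀+mₖ₊₁)/dₖ₊₁⌋:
  k=1: m=19, d=34, a=1
  k=2: m=15, d=5, a=6
  k=3: m=15, d=34, a=1
  k=4: m=19, d=1, a=38
d=1 and a=2a₀=38 at k=4, so the next step gives (m, d) = (19, 34) again — its k=1 value — and the period has length 4.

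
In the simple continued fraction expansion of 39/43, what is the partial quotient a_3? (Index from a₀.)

39 = 0·43 + 39   →  a_0 = 0
43 = 1·39 + 4   →  a_1 = 1
39 = 9·4 + 3   →  a_2 = 9
4 = 1·3 + 1   →  a_3 = 1

1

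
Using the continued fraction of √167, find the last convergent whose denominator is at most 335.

4187/324

√167 = [12; 1, 11, 1, 24, …] (period length 4).
Convergents:
  p_0/q_0 = 12/1
  p_1/q_1 = 13/1
  p_2/q_2 = 155/12
  p_3/q_3 = 168/13
  p_4/q_4 = 4187/324
  p_5/q_5 = 4355/337
q_4 = 324 ≤ 335 < 337 = q_5, so the answer is 4187/324.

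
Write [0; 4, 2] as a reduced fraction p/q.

Fold from the inside: start with 2/1.
  4 + 1/2 = 9/2
  0 + 2/9 = 2/9

2/9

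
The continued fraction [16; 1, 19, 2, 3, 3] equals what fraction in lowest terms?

7967/470

Fold from the inside: start with 3/1.
  3 + 1/3 = 10/3
  2 + 3/10 = 23/10
  19 + 10/23 = 447/23
  1 + 23/447 = 470/447
  16 + 447/470 = 7967/470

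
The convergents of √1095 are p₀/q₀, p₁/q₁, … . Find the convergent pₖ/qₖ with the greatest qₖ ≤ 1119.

√1095 = [33; 11, 66, …] (period length 2).
Convergents:
  p_0/q_0 = 33/1
  p_1/q_1 = 364/11
  p_2/q_2 = 24057/727
  p_3/q_3 = 264991/8008
q_2 = 727 ≤ 1119 < 8008 = q_3, so the answer is 24057/727.

24057/727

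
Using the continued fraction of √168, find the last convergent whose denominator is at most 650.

√168 = [12; 1, 24, …] (period length 2).
Convergents:
  p_0/q_0 = 12/1
  p_1/q_1 = 13/1
  p_2/q_2 = 324/25
  p_3/q_3 = 337/26
  p_4/q_4 = 8412/649
  p_5/q_5 = 8749/675
q_4 = 649 ≤ 650 < 675 = q_5, so the answer is 8412/649.

8412/649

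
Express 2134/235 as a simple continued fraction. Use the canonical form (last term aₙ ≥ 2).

2134 = 9·235 + 19
235 = 12·19 + 7
19 = 2·7 + 5
7 = 1·5 + 2
5 = 2·2 + 1
2 = 2·1 + 0  (stop)
So 2134/235 = [9; 12, 2, 1, 2, 2].

[9; 12, 2, 1, 2, 2]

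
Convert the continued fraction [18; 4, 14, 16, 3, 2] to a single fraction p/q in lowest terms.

119071/6526

Fold from the inside: start with 2/1.
  3 + 1/2 = 7/2
  16 + 2/7 = 114/7
  14 + 7/114 = 1603/114
  4 + 114/1603 = 6526/1603
  18 + 1603/6526 = 119071/6526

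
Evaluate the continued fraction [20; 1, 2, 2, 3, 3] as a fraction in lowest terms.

Using pₖ = aₖpₖ₋₁ + pₖ₋₂ and qₖ = aₖqₖ₋₁ + qₖ₋₂:
  k=0: a=20, p=20, q=1
  k=1: a=1, p=21, q=1
  k=2: a=2, p=62, q=3
  k=3: a=2, p=145, q=7
  k=4: a=3, p=497, q=24
  k=5: a=3, p=1636, q=79

1636/79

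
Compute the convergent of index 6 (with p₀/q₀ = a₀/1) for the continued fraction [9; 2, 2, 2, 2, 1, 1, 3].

659/70

Using pₖ = aₖpₖ₋₁ + pₖ₋₂, qₖ = aₖqₖ₋₁ + qₖ₋₂ (with p₋₁=1, p₋₂=0, q₋₁=0, q₋₂=1):
  k=0: a=9, p=9, q=1
  k=1: a=2, p=19, q=2
  k=2: a=2, p=47, q=5
  k=3: a=2, p=113, q=12
  k=4: a=2, p=273, q=29
  k=5: a=1, p=386, q=41
  k=6: a=1, p=659, q=70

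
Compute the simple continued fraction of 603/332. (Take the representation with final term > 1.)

[1; 1, 4, 2, 3, 1, 6]

603 = 1·332 + 271
332 = 1·271 + 61
271 = 4·61 + 27
61 = 2·27 + 7
27 = 3·7 + 6
7 = 1·6 + 1
6 = 6·1 + 0  (stop)
So 603/332 = [1; 1, 4, 2, 3, 1, 6].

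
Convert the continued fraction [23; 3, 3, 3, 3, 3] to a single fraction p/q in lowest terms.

Using pₖ = aₖpₖ₋₁ + pₖ₋₂ and qₖ = aₖqₖ₋₁ + qₖ₋₂:
  k=0: a=23, p=23, q=1
  k=1: a=3, p=70, q=3
  k=2: a=3, p=233, q=10
  k=3: a=3, p=769, q=33
  k=4: a=3, p=2540, q=109
  k=5: a=3, p=8389, q=360

8389/360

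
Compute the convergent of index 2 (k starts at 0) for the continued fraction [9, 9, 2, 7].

Using pₖ = aₖpₖ₋₁ + pₖ₋₂, qₖ = aₖqₖ₋₁ + qₖ₋₂ (with p₋₁=1, p₋₂=0, q₋₁=0, q₋₂=1):
  k=0: a=9, p=9, q=1
  k=1: a=9, p=82, q=9
  k=2: a=2, p=173, q=19

173/19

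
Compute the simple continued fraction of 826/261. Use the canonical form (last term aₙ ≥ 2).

826 = 3*261 + 43
261 = 6*43 + 3
43 = 14*3 + 1
3 = 3*1 + 0  (stop)
So 826/261 = [3; 6, 14, 3].

[3; 6, 14, 3]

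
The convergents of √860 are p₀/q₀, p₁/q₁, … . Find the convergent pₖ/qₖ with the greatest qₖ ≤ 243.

3871/132

√860 = [29; 3, 14, 3, 58, …] (period length 4).
Convergents:
  p_0/q_0 = 29/1
  p_1/q_1 = 88/3
  p_2/q_2 = 1261/43
  p_3/q_3 = 3871/132
  p_4/q_4 = 225779/7699
q_3 = 132 ≤ 243 < 7699 = q_4, so the answer is 3871/132.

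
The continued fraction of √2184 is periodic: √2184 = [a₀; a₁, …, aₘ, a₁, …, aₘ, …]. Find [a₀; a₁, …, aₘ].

a₀ = ⌊√2184⌋ = 46.
With m₀=0, d₀=1 and mₖ₊₁ = dₖaₖ − mₖ, dₖ₊₁ = (n − mₖ₊₁²)/dₖ, aₖ₊₁ = ⌊(a₀+mₖ₊₁)/dₖ₊₁⌋:
  k=1: m=46, d=68, a=1
  k=2: m=22, d=25, a=2
  k=3: m=28, d=56, a=1
  k=4: m=28, d=25, a=2
  k=5: m=22, d=68, a=1
  k=6: m=46, d=1, a=92
d=1 and a=2a₀=92 at k=6, so the next step gives (m, d) = (46, 68) again — its k=1 value — and the period has length 6.

[46; 1, 2, 1, 2, 1, 92]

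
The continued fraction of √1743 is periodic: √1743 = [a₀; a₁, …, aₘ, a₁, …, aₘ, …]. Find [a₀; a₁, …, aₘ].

a₀ = ⌊√1743⌋ = 41.

[41; 1, 2, 1, 82]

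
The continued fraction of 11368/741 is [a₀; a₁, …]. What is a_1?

11368 = 15·741 + 253   →  a_0 = 15
741 = 2·253 + 235   →  a_1 = 2

2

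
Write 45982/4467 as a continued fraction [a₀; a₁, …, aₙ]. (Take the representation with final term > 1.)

45982 = 10×4467 + 1312
4467 = 3×1312 + 531
1312 = 2×531 + 250
531 = 2×250 + 31
250 = 8×31 + 2
31 = 15×2 + 1
2 = 2×1 + 0  (stop)
So 45982/4467 = [10; 3, 2, 2, 8, 15, 2].

[10; 3, 2, 2, 8, 15, 2]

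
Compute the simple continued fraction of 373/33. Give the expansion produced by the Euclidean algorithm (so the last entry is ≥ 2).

[11; 3, 3, 3]

373 = 11*33 + 10
33 = 3*10 + 3
10 = 3*3 + 1
3 = 3*1 + 0  (stop)
So 373/33 = [11; 3, 3, 3].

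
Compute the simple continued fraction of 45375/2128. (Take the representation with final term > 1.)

45375 = 21*2128 + 687
2128 = 3*687 + 67
687 = 10*67 + 17
67 = 3*17 + 16
17 = 1*16 + 1
16 = 16*1 + 0  (stop)
So 45375/2128 = [21; 3, 10, 3, 1, 16].

[21; 3, 10, 3, 1, 16]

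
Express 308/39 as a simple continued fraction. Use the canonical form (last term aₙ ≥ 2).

308 = 7·39 + 35
39 = 1·35 + 4
35 = 8·4 + 3
4 = 1·3 + 1
3 = 3·1 + 0  (stop)
So 308/39 = [7; 1, 8, 1, 3].

[7; 1, 8, 1, 3]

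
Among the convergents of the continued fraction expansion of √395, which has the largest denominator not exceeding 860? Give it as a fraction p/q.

6340/319

√395 = [19; 1, 6, 1, 38, …] (period length 4).
Convergents:
  p_0/q_0 = 19/1
  p_1/q_1 = 20/1
  p_2/q_2 = 139/7
  p_3/q_3 = 159/8
  p_4/q_4 = 6181/311
  p_5/q_5 = 6340/319
  p_6/q_6 = 44221/2225
q_5 = 319 ≤ 860 < 2225 = q_6, so the answer is 6340/319.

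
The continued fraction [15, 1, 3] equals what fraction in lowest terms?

63/4

Using pₖ = aₖpₖ₋₁ + pₖ₋₂ and qₖ = aₖqₖ₋₁ + qₖ₋₂:
  k=0: a=15, p=15, q=1
  k=1: a=1, p=16, q=1
  k=2: a=3, p=63, q=4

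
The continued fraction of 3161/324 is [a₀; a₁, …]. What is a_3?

3161 = 9·324 + 245   →  a_0 = 9
324 = 1·245 + 79   →  a_1 = 1
245 = 3·79 + 8   →  a_2 = 3
79 = 9·8 + 7   →  a_3 = 9

9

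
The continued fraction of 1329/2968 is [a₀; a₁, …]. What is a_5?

14

1329 = 0·2968 + 1329   →  a_0 = 0
2968 = 2·1329 + 310   →  a_1 = 2
1329 = 4·310 + 89   →  a_2 = 4
310 = 3·89 + 43   →  a_3 = 3
89 = 2·43 + 3   →  a_4 = 2
43 = 14·3 + 1   →  a_5 = 14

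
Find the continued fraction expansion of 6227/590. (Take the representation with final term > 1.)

[10; 1, 1, 4, 9, 7]

6227 = 10×590 + 327
590 = 1×327 + 263
327 = 1×263 + 64
263 = 4×64 + 7
64 = 9×7 + 1
7 = 7×1 + 0  (stop)
So 6227/590 = [10; 1, 1, 4, 9, 7].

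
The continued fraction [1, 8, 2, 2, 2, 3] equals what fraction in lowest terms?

Using pₖ = aₖpₖ₋₁ + pₖ₋₂ and qₖ = aₖqₖ₋₁ + qₖ₋₂:
  k=0: a=1, p=1, q=1
  k=1: a=8, p=9, q=8
  k=2: a=2, p=19, q=17
  k=3: a=2, p=47, q=42
  k=4: a=2, p=113, q=101
  k=5: a=3, p=386, q=345

386/345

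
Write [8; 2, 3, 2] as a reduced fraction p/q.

Fold from the inside: start with 2/1.
  3 + 1/2 = 7/2
  2 + 2/7 = 16/7
  8 + 7/16 = 135/16

135/16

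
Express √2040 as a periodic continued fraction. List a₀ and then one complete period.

a₀ = ⌊√2040⌋ = 45.
With m₀=0, d₀=1 and mₖ₊₁ = dₖaₖ − mₖ, dₖ₊₁ = (n − mₖ₊₁²)/dₖ, aₖ₊₁ = ⌊(a₀+mₖ₊₁)/dₖ₊₁⌋:
  k=1: m=45, d=15, a=6
  k=2: m=45, d=1, a=90
d=1 and a=2a₀=90 at k=2, so the next step gives (m, d) = (45, 15) again — its k=1 value — and the period has length 2.

[45; 6, 90]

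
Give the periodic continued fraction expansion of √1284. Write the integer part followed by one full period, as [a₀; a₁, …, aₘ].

a₀ = ⌊√1284⌋ = 35.
With m₀=0, d₀=1 and mₖ₊₁ = dₖaₖ − mₖ, dₖ₊₁ = (n − mₖ₊₁²)/dₖ, aₖ₊₁ = ⌊(a₀+mₖ₊₁)/dₖ₊₁⌋:
  k=1: m=35, d=59, a=1
  k=2: m=24, d=12, a=4
  k=3: m=24, d=59, a=1
  k=4: m=35, d=1, a=70
d=1 and a=2a₀=70 at k=4, so the next step gives (m, d) = (35, 59) again — its k=1 value — and the period has length 4.

[35; 1, 4, 1, 70]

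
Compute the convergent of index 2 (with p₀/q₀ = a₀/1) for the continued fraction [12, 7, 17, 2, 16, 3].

1457/120

Using pₖ = aₖpₖ₋₁ + pₖ₋₂, qₖ = aₖqₖ₋₁ + qₖ₋₂ (with p₋₁=1, p₋₂=0, q₋₁=0, q₋₂=1):
  k=0: a=12, p=12, q=1
  k=1: a=7, p=85, q=7
  k=2: a=17, p=1457, q=120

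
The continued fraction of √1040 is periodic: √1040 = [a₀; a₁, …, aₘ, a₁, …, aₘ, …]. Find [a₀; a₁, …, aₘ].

a₀ = ⌊√1040⌋ = 32.
With m₀=0, d₀=1 and mₖ₊₁ = dₖaₖ − mₖ, dₖ₊₁ = (n − mₖ₊₁²)/dₖ, aₖ₊₁ = ⌊(a₀+mₖ₊₁)/dₖ₊₁⌋:
  k=1: m=32, d=16, a=4
  k=2: m=32, d=1, a=64
d=1 and a=2a₀=64 at k=2, so the next step gives (m, d) = (32, 16) again — its k=1 value — and the period has length 2.

[32; 4, 64]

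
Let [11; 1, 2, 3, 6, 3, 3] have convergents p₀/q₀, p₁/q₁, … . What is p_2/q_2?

Using pₖ = aₖpₖ₋₁ + pₖ₋₂, qₖ = aₖqₖ₋₁ + qₖ₋₂ (with p₋₁=1, p₋₂=0, q₋₁=0, q₋₂=1):
  k=0: a=11, p=11, q=1
  k=1: a=1, p=12, q=1
  k=2: a=2, p=35, q=3

35/3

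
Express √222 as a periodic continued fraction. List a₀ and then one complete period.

a₀ = ⌊√222⌋ = 14.
With m₀=0, d₀=1 and mₖ₊₁ = dₖaₖ − mₖ, dₖ₊₁ = (n − mₖ₊₁²)/dₖ, aₖ₊₁ = ⌊(a₀+mₖ₊₁)/dₖ₊₁⌋:
  k=1: m=14, d=26, a=1
  k=2: m=12, d=3, a=8
  k=3: m=12, d=26, a=1
  k=4: m=14, d=1, a=28
d=1 and a=2a₀=28 at k=4, so the next step gives (m, d) = (14, 26) again — its k=1 value — and the period has length 4.

[14; 1, 8, 1, 28]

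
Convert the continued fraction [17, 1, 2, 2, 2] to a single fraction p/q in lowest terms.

301/17

Fold from the inside: start with 2/1.
  2 + 1/2 = 5/2
  2 + 2/5 = 12/5
  1 + 5/12 = 17/12
  17 + 12/17 = 301/17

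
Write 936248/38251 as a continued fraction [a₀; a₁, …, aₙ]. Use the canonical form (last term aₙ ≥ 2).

936248 = 24·38251 + 18224
38251 = 2·18224 + 1803
18224 = 10·1803 + 194
1803 = 9·194 + 57
194 = 3·57 + 23
57 = 2·23 + 11
23 = 2·11 + 1
11 = 11·1 + 0  (stop)
So 936248/38251 = [24; 2, 10, 9, 3, 2, 2, 11].

[24; 2, 10, 9, 3, 2, 2, 11]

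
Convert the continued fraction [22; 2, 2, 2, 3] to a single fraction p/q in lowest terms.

Fold from the inside: start with 3/1.
  2 + 1/3 = 7/3
  2 + 3/7 = 17/7
  2 + 7/17 = 41/17
  22 + 17/41 = 919/41

919/41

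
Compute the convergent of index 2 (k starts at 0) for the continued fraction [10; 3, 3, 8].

Using pₖ = aₖpₖ₋₁ + pₖ₋₂, qₖ = aₖqₖ₋₁ + qₖ₋₂ (with p₋₁=1, p₋₂=0, q₋₁=0, q₋₂=1):
  k=0: a=10, p=10, q=1
  k=1: a=3, p=31, q=3
  k=2: a=3, p=103, q=10

103/10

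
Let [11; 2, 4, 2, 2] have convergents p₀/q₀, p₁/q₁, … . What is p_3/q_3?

229/20

Using pₖ = aₖpₖ₋₁ + pₖ₋₂, qₖ = aₖqₖ₋₁ + qₖ₋₂ (with p₋₁=1, p₋₂=0, q₋₁=0, q₋₂=1):
  k=0: a=11, p=11, q=1
  k=1: a=2, p=23, q=2
  k=2: a=4, p=103, q=9
  k=3: a=2, p=229, q=20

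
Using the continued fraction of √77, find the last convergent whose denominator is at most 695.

√77 = [8; 1, 3, 2, 3, 1, 16, …] (period length 6).
Convergents:
  p_0/q_0 = 8/1
  p_1/q_1 = 9/1
  p_2/q_2 = 35/4
  p_3/q_3 = 79/9
  p_4/q_4 = 272/31
  p_5/q_5 = 351/40
  p_6/q_6 = 5888/671
  p_7/q_7 = 6239/711
q_6 = 671 ≤ 695 < 711 = q_7, so the answer is 5888/671.

5888/671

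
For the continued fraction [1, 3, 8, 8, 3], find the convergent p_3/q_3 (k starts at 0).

268/203

Using pₖ = aₖpₖ₋₁ + pₖ₋₂, qₖ = aₖqₖ₋₁ + qₖ₋₂ (with p₋₁=1, p₋₂=0, q₋₁=0, q₋₂=1):
  k=0: a=1, p=1, q=1
  k=1: a=3, p=4, q=3
  k=2: a=8, p=33, q=25
  k=3: a=8, p=268, q=203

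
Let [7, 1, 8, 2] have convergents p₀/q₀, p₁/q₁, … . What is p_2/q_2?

71/9

Using pₖ = aₖpₖ₋₁ + pₖ₋₂, qₖ = aₖqₖ₋₁ + qₖ₋₂ (with p₋₁=1, p₋₂=0, q₋₁=0, q₋₂=1):
  k=0: a=7, p=7, q=1
  k=1: a=1, p=8, q=1
  k=2: a=8, p=71, q=9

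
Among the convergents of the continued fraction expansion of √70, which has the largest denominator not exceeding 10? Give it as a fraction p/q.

√70 = [8; 2, 1, 2, 1, 2, 16, …] (period length 6).
Convergents:
  p_0/q_0 = 8/1
  p_1/q_1 = 17/2
  p_2/q_2 = 25/3
  p_3/q_3 = 67/8
  p_4/q_4 = 92/11
q_3 = 8 ≤ 10 < 11 = q_4, so the answer is 67/8.

67/8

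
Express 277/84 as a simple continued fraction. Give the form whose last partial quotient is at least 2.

277 = 3·84 + 25
84 = 3·25 + 9
25 = 2·9 + 7
9 = 1·7 + 2
7 = 3·2 + 1
2 = 2·1 + 0  (stop)
So 277/84 = [3; 3, 2, 1, 3, 2].

[3; 3, 2, 1, 3, 2]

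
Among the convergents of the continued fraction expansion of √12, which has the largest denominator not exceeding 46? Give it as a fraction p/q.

97/28

√12 = [3; 2, 6, …] (period length 2).
Convergents:
  p_0/q_0 = 3/1
  p_1/q_1 = 7/2
  p_2/q_2 = 45/13
  p_3/q_3 = 97/28
  p_4/q_4 = 627/181
q_3 = 28 ≤ 46 < 181 = q_4, so the answer is 97/28.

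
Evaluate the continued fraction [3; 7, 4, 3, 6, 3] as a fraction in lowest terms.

Fold from the inside: start with 3/1.
  6 + 1/3 = 19/3
  3 + 3/19 = 60/19
  4 + 19/60 = 259/60
  7 + 60/259 = 1873/259
  3 + 259/1873 = 5878/1873

5878/1873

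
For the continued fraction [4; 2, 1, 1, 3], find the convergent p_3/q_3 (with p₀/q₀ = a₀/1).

22/5

Using pₖ = aₖpₖ₋₁ + pₖ₋₂, qₖ = aₖqₖ₋₁ + qₖ₋₂ (with p₋₁=1, p₋₂=0, q₋₁=0, q₋₂=1):
  k=0: a=4, p=4, q=1
  k=1: a=2, p=9, q=2
  k=2: a=1, p=13, q=3
  k=3: a=1, p=22, q=5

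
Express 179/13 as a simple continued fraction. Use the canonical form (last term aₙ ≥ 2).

179 = 13×13 + 10
13 = 1×10 + 3
10 = 3×3 + 1
3 = 3×1 + 0  (stop)
So 179/13 = [13; 1, 3, 3].

[13; 1, 3, 3]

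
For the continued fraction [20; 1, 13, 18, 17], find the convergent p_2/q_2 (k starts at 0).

Using pₖ = aₖpₖ₋₁ + pₖ₋₂, qₖ = aₖqₖ₋₁ + qₖ₋₂ (with p₋₁=1, p₋₂=0, q₋₁=0, q₋₂=1):
  k=0: a=20, p=20, q=1
  k=1: a=1, p=21, q=1
  k=2: a=13, p=293, q=14

293/14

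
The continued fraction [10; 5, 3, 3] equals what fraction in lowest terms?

Fold from the inside: start with 3/1.
  3 + 1/3 = 10/3
  5 + 3/10 = 53/10
  10 + 10/53 = 540/53

540/53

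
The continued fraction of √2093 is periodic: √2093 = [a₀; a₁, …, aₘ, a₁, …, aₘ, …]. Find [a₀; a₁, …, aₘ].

a₀ = ⌊√2093⌋ = 45.
With m₀=0, d₀=1 and mₖ₊₁ = dₖaₖ − mₖ, dₖ₊₁ = (n − mₖ₊₁²)/dₖ, aₖ₊₁ = ⌊(a₀+mₖ₊₁)/dₖ₊₁⌋:
  k=1: m=45, d=68, a=1
  k=2: m=23, d=23, a=2
  k=3: m=23, d=68, a=1
  k=4: m=45, d=1, a=90
d=1 and a=2a₀=90 at k=4, so the next step gives (m, d) = (45, 68) again — its k=1 value — and the period has length 4.

[45; 1, 2, 1, 90]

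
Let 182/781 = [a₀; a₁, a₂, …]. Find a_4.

182 = 0·781 + 182   →  a_0 = 0
781 = 4·182 + 53   →  a_1 = 4
182 = 3·53 + 23   →  a_2 = 3
53 = 2·23 + 7   →  a_3 = 2
23 = 3·7 + 2   →  a_4 = 3

3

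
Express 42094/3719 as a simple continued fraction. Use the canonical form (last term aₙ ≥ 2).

[11; 3, 7, 4, 2, 3, 5]

42094 = 11·3719 + 1185
3719 = 3·1185 + 164
1185 = 7·164 + 37
164 = 4·37 + 16
37 = 2·16 + 5
16 = 3·5 + 1
5 = 5·1 + 0  (stop)
So 42094/3719 = [11; 3, 7, 4, 2, 3, 5].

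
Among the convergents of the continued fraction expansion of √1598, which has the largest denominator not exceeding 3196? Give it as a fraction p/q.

√1598 = [39; 1, 38, 1, 78, …] (period length 4).
Convergents:
  p_0/q_0 = 39/1
  p_1/q_1 = 40/1
  p_2/q_2 = 1559/39
  p_3/q_3 = 1599/40
  p_4/q_4 = 126281/3159
  p_5/q_5 = 127880/3199
q_4 = 3159 ≤ 3196 < 3199 = q_5, so the answer is 126281/3159.

126281/3159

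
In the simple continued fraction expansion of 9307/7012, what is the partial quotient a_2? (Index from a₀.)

9307 = 1·7012 + 2295   →  a_0 = 1
7012 = 3·2295 + 127   →  a_1 = 3
2295 = 18·127 + 9   →  a_2 = 18

18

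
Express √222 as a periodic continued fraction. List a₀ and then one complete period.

[14; 1, 8, 1, 28]

a₀ = ⌊√222⌋ = 14.
With m₀=0, d₀=1 and mₖ₊₁ = dₖaₖ − mₖ, dₖ₊₁ = (n − mₖ₊₁²)/dₖ, aₖ₊₁ = ⌊(a₀+mₖ₊₁)/dₖ₊₁⌋:
  k=1: m=14, d=26, a=1
  k=2: m=12, d=3, a=8
  k=3: m=12, d=26, a=1
  k=4: m=14, d=1, a=28
d=1 and a=2a₀=28 at k=4, so the next step gives (m, d) = (14, 26) again — its k=1 value — and the period has length 4.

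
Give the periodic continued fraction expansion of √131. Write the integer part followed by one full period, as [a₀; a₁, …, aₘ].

a₀ = ⌊√131⌋ = 11.
With m₀=0, d₀=1 and mₖ₊₁ = dₖaₖ − mₖ, dₖ₊₁ = (n − mₖ₊₁²)/dₖ, aₖ₊₁ = ⌊(a₀+mₖ₊₁)/dₖ₊₁⌋:
  k=1: m=11, d=10, a=2
  k=2: m=9, d=5, a=4
  k=3: m=11, d=2, a=11
  k=4: m=11, d=5, a=4
  k=5: m=9, d=10, a=2
  k=6: m=11, d=1, a=22
d=1 and a=2a₀=22 at k=6, so the next step gives (m, d) = (11, 10) again — its k=1 value — and the period has length 6.

[11; 2, 4, 11, 4, 2, 22]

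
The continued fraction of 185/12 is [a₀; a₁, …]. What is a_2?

2

185 = 15·12 + 5   →  a_0 = 15
12 = 2·5 + 2   →  a_1 = 2
5 = 2·2 + 1   →  a_2 = 2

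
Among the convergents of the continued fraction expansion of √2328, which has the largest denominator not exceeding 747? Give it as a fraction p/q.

√2328 = [48; 4, 96, …] (period length 2).
Convergents:
  p_0/q_0 = 48/1
  p_1/q_1 = 193/4
  p_2/q_2 = 18576/385
  p_3/q_3 = 74497/1544
q_2 = 385 ≤ 747 < 1544 = q_3, so the answer is 18576/385.

18576/385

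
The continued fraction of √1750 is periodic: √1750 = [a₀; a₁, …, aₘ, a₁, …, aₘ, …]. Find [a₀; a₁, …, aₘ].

a₀ = ⌊√1750⌋ = 41.
With m₀=0, d₀=1 and mₖ₊₁ = dₖaₖ − mₖ, dₖ₊₁ = (n − mₖ₊₁²)/dₖ, aₖ₊₁ = ⌊(a₀+mₖ₊₁)/dₖ₊₁⌋:
  k=1: m=41, d=69, a=1
  k=2: m=28, d=14, a=4
  k=3: m=28, d=69, a=1
  k=4: m=41, d=1, a=82
d=1 and a=2a₀=82 at k=4, so the next step gives (m, d) = (41, 69) again — its k=1 value — and the period has length 4.

[41; 1, 4, 1, 82]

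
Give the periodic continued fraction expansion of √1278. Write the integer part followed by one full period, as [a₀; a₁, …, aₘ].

a₀ = ⌊√1278⌋ = 35.
With m₀=0, d₀=1 and mₖ₊₁ = dₖaₖ − mₖ, dₖ₊₁ = (n − mₖ₊₁²)/dₖ, aₖ₊₁ = ⌊(a₀+mₖ₊₁)/dₖ₊₁⌋:
  k=1: m=35, d=53, a=1
  k=2: m=18, d=18, a=2
  k=3: m=18, d=53, a=1
  k=4: m=35, d=1, a=70
d=1 and a=2a₀=70 at k=4, so the next step gives (m, d) = (35, 53) again — its k=1 value — and the period has length 4.

[35; 1, 2, 1, 70]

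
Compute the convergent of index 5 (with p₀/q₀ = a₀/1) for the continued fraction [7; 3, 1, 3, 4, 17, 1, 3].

Using pₖ = aₖpₖ₋₁ + pₖ₋₂, qₖ = aₖqₖ₋₁ + qₖ₋₂ (with p₋₁=1, p₋₂=0, q₋₁=0, q₋₂=1):
  k=0: a=7, p=7, q=1
  k=1: a=3, p=22, q=3
  k=2: a=1, p=29, q=4
  k=3: a=3, p=109, q=15
  k=4: a=4, p=465, q=64
  k=5: a=17, p=8014, q=1103

8014/1103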